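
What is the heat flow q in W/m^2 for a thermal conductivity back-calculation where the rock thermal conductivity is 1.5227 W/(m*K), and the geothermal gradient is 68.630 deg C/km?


q = k * grad / 1000
q = 1.5227 * 68.630 / 1000
q = 0.10450 W/m^2


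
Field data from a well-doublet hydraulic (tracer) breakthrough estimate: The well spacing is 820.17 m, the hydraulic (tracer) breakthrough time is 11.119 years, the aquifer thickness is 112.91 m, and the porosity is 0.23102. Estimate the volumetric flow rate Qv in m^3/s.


Qv = pi*hr*phi*L^2 / (3*t_bt*365.25*86400)
Qv = pi*112.91*0.23102*820.17^2 / (3*11.119*365.25*86400)
Qv = 0.052366 m^3/s


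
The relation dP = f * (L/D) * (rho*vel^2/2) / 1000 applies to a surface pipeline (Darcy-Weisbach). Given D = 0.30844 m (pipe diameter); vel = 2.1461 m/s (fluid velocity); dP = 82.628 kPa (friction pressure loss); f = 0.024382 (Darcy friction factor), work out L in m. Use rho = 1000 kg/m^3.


L = dP*1000*D / (f*rho*vel^2/2)
L = 82.628*1000*0.30844 / (0.024382*1000*2.1461^2/2)
L = 453.90 m


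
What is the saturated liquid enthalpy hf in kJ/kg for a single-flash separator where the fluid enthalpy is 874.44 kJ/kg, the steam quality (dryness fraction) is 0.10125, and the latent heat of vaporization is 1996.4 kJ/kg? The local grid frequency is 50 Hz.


hf = h - x * hfg
hf = 874.44 - 0.10125 * 1996.4
hf = 672.30 kJ/kg


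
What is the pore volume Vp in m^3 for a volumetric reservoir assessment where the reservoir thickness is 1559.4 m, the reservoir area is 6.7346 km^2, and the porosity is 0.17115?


Vp = A * 1e6 * hr * phi
Vp = 6.7346 * 1e6 * 1559.4 * 0.17115
Vp = 1.7974e+09 m^3


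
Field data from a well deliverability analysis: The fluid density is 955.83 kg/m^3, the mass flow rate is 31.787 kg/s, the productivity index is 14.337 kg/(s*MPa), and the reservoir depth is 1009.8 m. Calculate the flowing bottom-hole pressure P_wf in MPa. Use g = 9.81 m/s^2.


Step 1: P_i = rho*g*h/1e6 = 955.83*9.81*1009.8/1e6 = 9.468584 MPa
Step 2: P_wf = P_i - mdot/PI = 9.468584 - 31.787/14.337 = 7.2515 MPa
P_wf = 7.2515 MPa


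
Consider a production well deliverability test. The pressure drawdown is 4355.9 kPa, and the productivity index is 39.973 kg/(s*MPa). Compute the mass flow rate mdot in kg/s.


mdot = PI * dP / 1000
mdot = 39.973 * 4355.9 / 1000
mdot = 174.12 kg/s


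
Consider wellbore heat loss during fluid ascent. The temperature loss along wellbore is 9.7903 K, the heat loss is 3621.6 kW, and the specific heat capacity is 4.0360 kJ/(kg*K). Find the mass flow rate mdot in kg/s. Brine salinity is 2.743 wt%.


mdot = Q_loss / (cp * dT)
mdot = 3621.6 / (4.0360 * 9.7903)
mdot = 91.654 kg/s


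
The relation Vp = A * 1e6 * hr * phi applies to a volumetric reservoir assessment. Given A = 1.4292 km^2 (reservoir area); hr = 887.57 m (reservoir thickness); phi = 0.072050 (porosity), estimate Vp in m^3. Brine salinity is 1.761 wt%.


Vp = A * 1e6 * hr * phi
Vp = 1.4292 * 1e6 * 887.57 * 0.072050
Vp = 9.1397e+07 m^3


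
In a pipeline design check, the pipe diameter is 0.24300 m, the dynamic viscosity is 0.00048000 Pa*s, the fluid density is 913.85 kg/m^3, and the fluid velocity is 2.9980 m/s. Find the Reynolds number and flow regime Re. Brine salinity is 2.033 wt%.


Step 1: Re = rho*vel*D/mu = 913.85*2.998*0.243/0.00048 = 1.3870e+06
Step 2: Re = 1.3870e+06 > 4000, so flow is turbulent.
Re = 1.3870e+06 (turbulent)


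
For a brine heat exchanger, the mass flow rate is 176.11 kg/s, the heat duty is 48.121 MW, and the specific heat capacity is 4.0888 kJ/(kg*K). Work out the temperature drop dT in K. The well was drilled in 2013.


dT = Q * 1000 / (mdot * cp)
dT = 48.121 * 1000 / (176.11 * 4.0888)
dT = 66.827 K


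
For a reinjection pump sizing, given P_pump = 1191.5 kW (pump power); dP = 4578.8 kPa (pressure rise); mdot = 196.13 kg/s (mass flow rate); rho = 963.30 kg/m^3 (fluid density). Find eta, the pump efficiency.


eta = mdot * dP / (rho * P_pump)
eta = 196.13 * 4578.8 / (963.30 * 1191.5)
eta = 0.78242


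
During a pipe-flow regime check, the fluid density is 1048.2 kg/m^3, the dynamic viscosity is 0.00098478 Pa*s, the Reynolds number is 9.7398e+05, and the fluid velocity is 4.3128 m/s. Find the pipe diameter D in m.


D = Re * mu / (rho * vel)
D = 9.7398e+05 * 0.00098478 / (1048.2 * 4.3128)
D = 0.21217 m


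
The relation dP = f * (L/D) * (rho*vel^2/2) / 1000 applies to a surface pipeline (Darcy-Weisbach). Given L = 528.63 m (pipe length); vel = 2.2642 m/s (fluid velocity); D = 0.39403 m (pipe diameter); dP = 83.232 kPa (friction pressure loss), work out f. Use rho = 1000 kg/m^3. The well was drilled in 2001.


f = dP*1000 / ((L/D)*(rho*vel^2/2))
f = 83.232*1000 / ((528.63/0.39403)*(1000*2.2642^2/2))
f = 0.024203


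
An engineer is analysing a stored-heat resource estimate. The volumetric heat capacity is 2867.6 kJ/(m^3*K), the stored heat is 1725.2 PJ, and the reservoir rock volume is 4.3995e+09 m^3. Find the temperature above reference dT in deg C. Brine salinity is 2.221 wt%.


dT = Q_s * 1e12 / (Vr * rhoc)
dT = 1725.2 * 1e12 / (4.3995e+09 * 2867.6)
dT = 136.7469 K
Convert (temperature difference, 1 K = 1 deg C): 136.7469 K = 136.7469 deg C
dT = 136.75 deg C


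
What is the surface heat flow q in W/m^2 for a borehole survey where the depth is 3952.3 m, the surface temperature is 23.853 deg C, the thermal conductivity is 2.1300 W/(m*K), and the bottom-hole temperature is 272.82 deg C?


Step 1: grad = (T_d - T_surf)/d * 1000 = (272.82 - 23.853)/3952.3 * 1000 = 62.99294 deg C/km
Step 2: q = k * grad / 1000 = 2.13 * 62.99294 / 1000 = 0.13417 W/m^2
q = 0.13417 W/m^2


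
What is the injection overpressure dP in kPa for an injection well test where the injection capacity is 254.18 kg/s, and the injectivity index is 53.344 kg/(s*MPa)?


dP = mdot * 1000 / II
dP = 254.18 * 1000 / 53.344
dP = 4764.9 kPa


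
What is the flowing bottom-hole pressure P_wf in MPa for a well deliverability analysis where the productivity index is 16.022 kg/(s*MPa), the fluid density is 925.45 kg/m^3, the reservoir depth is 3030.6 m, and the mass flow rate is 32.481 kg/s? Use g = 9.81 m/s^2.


Step 1: P_i = rho*g*h/1e6 = 925.45*9.81*3030.6/1e6 = 27.51380 MPa
Step 2: P_wf = P_i - mdot/PI = 27.51380 - 32.481/16.022 = 25.487 MPa
P_wf = 25.487 MPa


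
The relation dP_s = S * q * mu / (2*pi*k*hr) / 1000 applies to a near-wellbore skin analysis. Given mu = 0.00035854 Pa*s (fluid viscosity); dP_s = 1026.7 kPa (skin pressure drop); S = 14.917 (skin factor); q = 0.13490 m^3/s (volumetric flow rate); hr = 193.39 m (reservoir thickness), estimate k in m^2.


k = S*q*mu / (2*pi*dP_s*1000*hr)
k = 14.917*0.13490*0.00035854 / (2*pi*1026.7*1000*193.39)
k = 5.7833e-13 m^2


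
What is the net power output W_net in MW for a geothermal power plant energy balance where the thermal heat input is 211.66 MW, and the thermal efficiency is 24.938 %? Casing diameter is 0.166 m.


W_net = eta / 100 * Q_in
W_net = 24.938 / 100 * 211.66
W_net = 52.784 MW


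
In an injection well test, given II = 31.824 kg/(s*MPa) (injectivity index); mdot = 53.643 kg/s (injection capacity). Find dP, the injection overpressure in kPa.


dP = mdot * 1000 / II
dP = 53.643 * 1000 / 31.824
dP = 1685.6 kPa


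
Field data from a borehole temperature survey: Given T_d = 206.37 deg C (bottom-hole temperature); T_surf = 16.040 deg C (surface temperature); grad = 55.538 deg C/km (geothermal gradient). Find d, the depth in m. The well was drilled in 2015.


d = (T_d - T_surf) / grad * 1000
d = (206.37 - 16.040) / 55.538 * 1000
d = 3427.0 m


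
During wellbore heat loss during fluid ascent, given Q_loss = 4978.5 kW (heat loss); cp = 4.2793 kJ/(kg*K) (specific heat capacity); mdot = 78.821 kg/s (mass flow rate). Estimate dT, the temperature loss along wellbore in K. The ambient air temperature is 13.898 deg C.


dT = Q_loss / (mdot * cp)
dT = 4978.5 / (78.821 * 4.2793)
dT = 14.760 K


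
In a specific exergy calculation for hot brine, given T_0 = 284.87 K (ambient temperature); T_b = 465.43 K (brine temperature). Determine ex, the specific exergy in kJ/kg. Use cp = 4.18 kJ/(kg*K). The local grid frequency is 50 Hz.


ex = cp * ((T_b - T_0) - T_0 * ln(T_b/T_0))
ex = 4.18 * ((465.43 - 284.87) - 284.87 * ln(465.43/284.87))
ex = 170.16 kJ/kg


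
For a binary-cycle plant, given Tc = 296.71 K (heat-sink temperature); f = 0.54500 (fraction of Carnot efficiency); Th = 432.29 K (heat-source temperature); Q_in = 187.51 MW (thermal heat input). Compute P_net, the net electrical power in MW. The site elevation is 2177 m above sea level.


Step 1: eta = (1 - Tc/Th)*f = (1 - 296.71/432.29)*0.545 = 0.1709295
Step 2: P_net = eta * Q_in = 0.1709295 * 187.51 = 32.051 MW
P_net = 32.051 MW


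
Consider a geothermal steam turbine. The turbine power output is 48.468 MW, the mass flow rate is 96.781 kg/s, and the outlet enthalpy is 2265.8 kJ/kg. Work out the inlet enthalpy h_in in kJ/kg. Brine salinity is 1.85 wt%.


h_in = h_out + P * 1000 / mdot
h_in = 2265.8 + 48.468 * 1000 / 96.781
h_in = 2766.6 kJ/kg


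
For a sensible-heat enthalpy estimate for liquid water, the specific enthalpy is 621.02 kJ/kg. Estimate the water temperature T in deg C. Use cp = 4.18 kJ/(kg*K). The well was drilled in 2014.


T = h / cp
T = 621.02 / 4.18
T = 148.57 deg C


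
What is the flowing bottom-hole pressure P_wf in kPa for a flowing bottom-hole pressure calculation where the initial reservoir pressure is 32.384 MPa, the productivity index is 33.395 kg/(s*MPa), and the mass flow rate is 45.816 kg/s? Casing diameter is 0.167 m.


P_wf = P_i - mdot / PI
P_wf = 32.384 - 45.816 / 33.395
P_wf = 31.01206 MPa
Convert: 31.01206 MPa * 1000.0 = 31012 kPa
P_wf = 31012 kPa


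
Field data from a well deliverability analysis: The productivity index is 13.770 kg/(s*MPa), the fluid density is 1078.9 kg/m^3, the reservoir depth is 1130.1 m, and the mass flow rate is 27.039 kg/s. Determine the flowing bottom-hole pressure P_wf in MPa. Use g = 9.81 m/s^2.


Step 1: P_i = rho*g*h/1e6 = 1078.9*9.81*1130.1/1e6 = 11.96099 MPa
Step 2: P_wf = P_i - mdot/PI = 11.96099 - 27.039/13.77 = 9.9974 MPa
P_wf = 9.9974 MPa


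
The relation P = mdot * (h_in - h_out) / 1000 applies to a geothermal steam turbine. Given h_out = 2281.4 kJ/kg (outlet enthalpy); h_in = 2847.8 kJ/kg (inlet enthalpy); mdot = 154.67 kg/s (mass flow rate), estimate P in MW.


P = mdot * (h_in - h_out) / 1000
P = 154.67 * (2847.8 - 2281.4) / 1000
P = 87.605 MW


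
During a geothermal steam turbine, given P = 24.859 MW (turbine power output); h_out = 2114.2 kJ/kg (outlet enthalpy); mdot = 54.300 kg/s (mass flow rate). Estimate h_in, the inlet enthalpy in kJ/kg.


h_in = h_out + P * 1000 / mdot
h_in = 2114.2 + 24.859 * 1000 / 54.300
h_in = 2572.0 kJ/kg


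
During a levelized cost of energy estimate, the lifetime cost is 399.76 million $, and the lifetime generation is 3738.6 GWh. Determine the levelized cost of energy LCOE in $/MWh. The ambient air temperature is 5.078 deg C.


LCOE = C_tot / E_tot * 100
LCOE = 399.76 / 3738.6 * 100
LCOE = 10.69277 cents/kWh
Convert: 10.69277 cents/kWh * 10.0 = 106.93 $/MWh
LCOE = 106.93 $/MWh


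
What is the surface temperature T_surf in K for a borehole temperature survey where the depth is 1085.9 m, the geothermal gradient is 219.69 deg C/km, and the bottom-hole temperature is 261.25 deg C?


T_surf = T_d - grad * d / 1000
T_surf = 261.25 - 219.69 * 1085.9 / 1000
T_surf = 22.68863 deg C
Convert to K: 22.68863 + 273.15 = 295.84 K
T_surf = 295.84 K


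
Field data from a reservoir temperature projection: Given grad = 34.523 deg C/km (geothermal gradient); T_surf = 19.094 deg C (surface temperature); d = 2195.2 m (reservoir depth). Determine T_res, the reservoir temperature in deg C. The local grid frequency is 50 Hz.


T_res = T_surf + grad * d / 1000
T_res = 19.094 + 34.523 * 2195.2 / 1000
T_res = 94.879 deg C


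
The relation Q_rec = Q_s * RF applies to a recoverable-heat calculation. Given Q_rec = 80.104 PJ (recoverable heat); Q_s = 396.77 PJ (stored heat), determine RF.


RF = Q_rec / Q_s
RF = 80.104 / 396.77
RF = 0.20189


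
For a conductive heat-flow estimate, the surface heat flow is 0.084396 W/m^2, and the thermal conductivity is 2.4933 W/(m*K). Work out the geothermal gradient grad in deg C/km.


grad = q * 1000 / k
grad = 0.084396 * 1000 / 2.4933
grad = 33.849 deg C/km


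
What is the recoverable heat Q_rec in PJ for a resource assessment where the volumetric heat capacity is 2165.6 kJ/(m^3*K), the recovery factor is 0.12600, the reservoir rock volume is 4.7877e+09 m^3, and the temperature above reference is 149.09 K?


Step 1: Q_s = Vr*rhoc*dT/1e12 = 4.7877e+09*2165.6*149.09/1e12 = 1545.801 PJ
Step 2: Q_rec = Q_s * RF = 1545.801 * 0.126 = 194.77 PJ
Q_rec = 194.77 PJ


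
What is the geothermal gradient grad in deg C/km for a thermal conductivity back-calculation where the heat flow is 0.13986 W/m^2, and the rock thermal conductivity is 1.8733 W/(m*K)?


grad = q / k * 1000
grad = 0.13986 / 1.8733 * 1000
grad = 74.660 deg C/km


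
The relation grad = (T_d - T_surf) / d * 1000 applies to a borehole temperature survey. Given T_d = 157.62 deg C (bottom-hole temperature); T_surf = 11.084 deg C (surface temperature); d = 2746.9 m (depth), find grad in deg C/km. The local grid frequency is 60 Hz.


grad = (T_d - T_surf) / d * 1000
grad = (157.62 - 11.084) / 2746.9 * 1000
grad = 53.346 deg C/km


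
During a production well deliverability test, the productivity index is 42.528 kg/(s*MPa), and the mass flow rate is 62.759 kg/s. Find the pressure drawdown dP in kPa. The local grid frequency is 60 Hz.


dP = mdot * 1000 / PI
dP = 62.759 * 1000 / 42.528
dP = 1475.7 kPa


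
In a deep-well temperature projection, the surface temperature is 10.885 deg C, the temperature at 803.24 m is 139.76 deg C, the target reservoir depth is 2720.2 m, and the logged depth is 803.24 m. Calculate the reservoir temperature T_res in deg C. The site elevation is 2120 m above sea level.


Step 1: grad = (T_d1 - T_surf)/d1 * 1000 = (139.76 - 10.885)/803.24 * 1000 = 160.4440 deg C/km
Step 2: T_res = T_surf + grad*d2/1000 = 10.885 + 160.4440*2720.2/1000 = 447.32 deg C
T_res = 447.32 deg C


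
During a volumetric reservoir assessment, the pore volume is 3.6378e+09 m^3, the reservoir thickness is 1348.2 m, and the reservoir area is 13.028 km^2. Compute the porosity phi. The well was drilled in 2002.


phi = Vp / (A * 1e6 * hr)
phi = 3.6378e+09 / (13.028 * 1e6 * 1348.2)
phi = 0.20711


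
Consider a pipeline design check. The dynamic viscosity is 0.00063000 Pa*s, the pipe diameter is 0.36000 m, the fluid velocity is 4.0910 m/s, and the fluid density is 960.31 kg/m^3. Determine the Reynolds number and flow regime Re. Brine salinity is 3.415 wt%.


Step 1: Re = rho*vel*D/mu = 960.31*4.091*0.36/0.00063 = 2.2449e+06
Step 2: Re = 2.2449e+06 > 4000, so flow is turbulent.
Re = 2.2449e+06 (turbulent)


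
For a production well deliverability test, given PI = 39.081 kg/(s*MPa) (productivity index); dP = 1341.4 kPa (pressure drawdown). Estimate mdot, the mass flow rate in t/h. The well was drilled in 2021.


mdot = PI * dP / 1000
mdot = 39.081 * 1341.4 / 1000
mdot = 52.42325 kg/s
Convert: 52.42325 kg/s * 3.6 = 188.72 t/h
mdot = 188.72 t/h


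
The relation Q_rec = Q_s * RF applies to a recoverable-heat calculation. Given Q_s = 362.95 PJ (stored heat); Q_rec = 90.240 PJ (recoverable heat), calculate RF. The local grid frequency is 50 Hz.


RF = Q_rec / Q_s
RF = 90.240 / 362.95
RF = 0.24863


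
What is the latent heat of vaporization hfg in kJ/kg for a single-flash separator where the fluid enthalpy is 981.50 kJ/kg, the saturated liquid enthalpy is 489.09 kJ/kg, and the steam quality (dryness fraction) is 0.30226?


hfg = (h - hf) / x
hfg = (981.50 - 489.09) / 0.30226
hfg = 1629.1 kJ/kg


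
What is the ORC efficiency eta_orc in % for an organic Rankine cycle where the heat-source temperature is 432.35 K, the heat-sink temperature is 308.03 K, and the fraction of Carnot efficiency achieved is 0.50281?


eta_orc = (1 - Tc/Th) * f * 100
eta_orc = (1 - 308.03/432.35) * 0.50281 * 100
eta_orc = 14.458 %


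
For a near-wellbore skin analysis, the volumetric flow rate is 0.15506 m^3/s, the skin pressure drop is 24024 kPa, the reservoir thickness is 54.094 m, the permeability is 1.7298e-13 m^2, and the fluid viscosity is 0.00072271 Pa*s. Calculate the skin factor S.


S = dP_s * 1000 * 2*pi*k*hr / (q*mu)
S = 24024 * 1000 * 2*pi*1.7298e-13*54.094 / (0.15506*0.00072271)
S = 12.604


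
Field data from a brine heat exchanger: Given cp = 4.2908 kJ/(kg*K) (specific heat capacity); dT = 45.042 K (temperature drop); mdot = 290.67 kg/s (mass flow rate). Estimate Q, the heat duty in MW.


Q = mdot * cp * dT / 1000
Q = 290.67 * 4.2908 * 45.042 / 1000
Q = 56.177 MW


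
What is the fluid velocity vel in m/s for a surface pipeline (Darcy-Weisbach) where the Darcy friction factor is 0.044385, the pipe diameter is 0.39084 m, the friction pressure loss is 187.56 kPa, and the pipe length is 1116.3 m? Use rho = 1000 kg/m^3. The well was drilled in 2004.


vel = sqrt(dP*1000*2*D / (f*L*rho))
vel = sqrt(187.56*1000*2*0.39084 / (0.044385*1116.3*1000))
vel = 1.7202 m/s


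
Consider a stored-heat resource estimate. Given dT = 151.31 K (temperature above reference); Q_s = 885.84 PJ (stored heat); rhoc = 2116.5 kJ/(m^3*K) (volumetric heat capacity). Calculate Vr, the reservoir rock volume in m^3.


Vr = Q_s * 1e12 / (rhoc * dT)
Vr = 885.84 * 1e12 / (2116.5 * 151.31)
Vr = 2.7661e+09 m^3


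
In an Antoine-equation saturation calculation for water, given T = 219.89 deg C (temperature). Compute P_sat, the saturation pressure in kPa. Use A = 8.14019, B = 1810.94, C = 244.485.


P_sat = 10^(A - B/(C + T)) / 760 * 0.101325
P_sat = 10^(8.14019 - 1810.94/(244.485 + 219.89)) / 760 * 0.101325
P_sat = 2.319299 MPa
Convert: 2.319299 MPa * 1000.0 = 2319.3 kPa
P_sat = 2319.3 kPa


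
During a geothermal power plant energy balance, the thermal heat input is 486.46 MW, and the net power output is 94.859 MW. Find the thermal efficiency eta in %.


eta = W_net / Q_in * 100
eta = 94.859 / 486.46 * 100
eta = 19.500 %


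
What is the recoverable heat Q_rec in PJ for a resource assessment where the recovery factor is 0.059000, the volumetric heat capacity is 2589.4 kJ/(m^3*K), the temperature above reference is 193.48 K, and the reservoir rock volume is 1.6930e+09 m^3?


Step 1: Q_s = Vr*rhoc*dT/1e12 = 1.6930e+09*2589.4*193.48/1e12 = 848.1881 PJ
Step 2: Q_rec = Q_s * RF = 848.1881 * 0.059 = 50.043 PJ
Q_rec = 50.043 PJ


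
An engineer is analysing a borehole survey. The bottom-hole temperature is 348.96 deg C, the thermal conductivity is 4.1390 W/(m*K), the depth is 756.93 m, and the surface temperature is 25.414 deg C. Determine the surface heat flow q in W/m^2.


Step 1: grad = (T_d - T_surf)/d * 1000 = (348.96 - 25.414)/756.93 * 1000 = 427.4451 deg C/km
Step 2: q = k * grad / 1000 = 4.139 * 427.4451 / 1000 = 1.7692 W/m^2
q = 1.7692 W/m^2


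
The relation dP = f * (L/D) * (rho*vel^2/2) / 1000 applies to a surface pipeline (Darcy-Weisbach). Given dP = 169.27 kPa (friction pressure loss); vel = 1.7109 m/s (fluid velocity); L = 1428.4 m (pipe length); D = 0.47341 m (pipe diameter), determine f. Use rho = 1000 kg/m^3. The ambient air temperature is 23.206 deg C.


f = dP*1000 / ((L/D)*(rho*vel^2/2))
f = 169.27*1000 / ((1428.4/0.47341)*(1000*1.7109^2/2))
f = 0.038331


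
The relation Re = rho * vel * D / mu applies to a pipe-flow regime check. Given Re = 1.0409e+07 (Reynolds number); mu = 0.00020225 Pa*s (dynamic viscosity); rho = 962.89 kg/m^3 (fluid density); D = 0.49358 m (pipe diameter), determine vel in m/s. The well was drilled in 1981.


vel = Re * mu / (rho * D)
vel = 1.0409e+07 * 0.00020225 / (962.89 * 0.49358)
vel = 4.4296 m/s


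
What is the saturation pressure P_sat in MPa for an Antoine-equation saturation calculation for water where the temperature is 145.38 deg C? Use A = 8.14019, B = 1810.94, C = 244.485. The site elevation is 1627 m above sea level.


P_sat = 10^(A - B/(C + T)) / 760 * 0.101325
P_sat = 10^(8.14019 - 1810.94/(244.485 + 145.38)) / 760 * 0.101325
P_sat = 0.41692 MPa


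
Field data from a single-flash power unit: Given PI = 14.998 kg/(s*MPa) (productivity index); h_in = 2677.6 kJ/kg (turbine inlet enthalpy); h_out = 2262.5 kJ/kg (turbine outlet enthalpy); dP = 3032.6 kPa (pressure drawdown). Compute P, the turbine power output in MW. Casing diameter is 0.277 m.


Step 1: mdot = PI * dP / 1000 = 14.998 * 3032.6 / 1000 = 45.48293 kg/s
Step 2: P = mdot*(h_in - h_out)/1000 = 45.48293*(2677.6 - 2262.5)/1000 = 18.880 MW
P = 18.880 MW


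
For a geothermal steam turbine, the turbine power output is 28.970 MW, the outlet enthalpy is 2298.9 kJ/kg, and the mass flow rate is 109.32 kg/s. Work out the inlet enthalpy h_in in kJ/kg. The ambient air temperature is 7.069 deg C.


h_in = h_out + P * 1000 / mdot
h_in = 2298.9 + 28.970 * 1000 / 109.32
h_in = 2563.9 kJ/kg


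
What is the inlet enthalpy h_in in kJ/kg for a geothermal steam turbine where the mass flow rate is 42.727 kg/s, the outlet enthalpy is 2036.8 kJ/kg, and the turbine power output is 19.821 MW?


h_in = h_out + P * 1000 / mdot
h_in = 2036.8 + 19.821 * 1000 / 42.727
h_in = 2500.7 kJ/kg


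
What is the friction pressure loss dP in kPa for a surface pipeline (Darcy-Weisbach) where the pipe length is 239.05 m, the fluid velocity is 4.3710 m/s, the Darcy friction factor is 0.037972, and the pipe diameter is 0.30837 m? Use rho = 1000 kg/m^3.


dP = f * (L/D) * (rho*vel^2/2) / 1000
dP = 0.037972 * (239.05/0.30837) * (1000*4.3710^2/2) / 1000
dP = 281.20 kPa


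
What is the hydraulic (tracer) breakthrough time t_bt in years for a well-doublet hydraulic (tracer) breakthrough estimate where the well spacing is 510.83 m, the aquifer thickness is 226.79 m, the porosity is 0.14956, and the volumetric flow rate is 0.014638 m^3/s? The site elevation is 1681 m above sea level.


t_bt = pi * hr * phi * L^2 / (3 * Qv) / (365.25*86400)
t_bt = pi * 226.79 * 0.14956 * 510.83^2 / (3 * 0.014638) / (365.25*86400)
t_bt = 20.065 years


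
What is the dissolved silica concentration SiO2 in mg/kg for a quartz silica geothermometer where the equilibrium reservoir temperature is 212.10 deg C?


SiO2 = 10^(5.19 - 1309/(T_eq + 273.15))
SiO2 = 10^(5.19 - 1309/(212.10 + 273.15))
SiO2 = 310.76 mg/kg


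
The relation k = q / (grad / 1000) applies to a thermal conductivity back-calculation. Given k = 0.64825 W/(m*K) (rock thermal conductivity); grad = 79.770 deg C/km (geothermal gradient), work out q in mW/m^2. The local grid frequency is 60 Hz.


q = k * grad / 1000
q = 0.64825 * 79.770 / 1000
q = 0.05171090 W/m^2
Convert: 0.05171090 W/m^2 * 1000.0 = 51.711 mW/m^2
q = 51.711 mW/m^2


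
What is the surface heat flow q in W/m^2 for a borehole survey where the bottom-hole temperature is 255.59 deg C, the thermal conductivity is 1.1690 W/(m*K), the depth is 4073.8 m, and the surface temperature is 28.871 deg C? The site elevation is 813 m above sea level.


Step 1: grad = (T_d - T_surf)/d * 1000 = (255.59 - 28.871)/4073.8 * 1000 = 55.65295 deg C/km
Step 2: q = k * grad / 1000 = 1.169 * 55.65295 / 1000 = 0.065058 W/m^2
q = 0.065058 W/m^2


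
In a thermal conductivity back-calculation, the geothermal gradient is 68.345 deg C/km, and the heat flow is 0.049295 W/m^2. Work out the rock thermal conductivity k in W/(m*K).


k = q / (grad / 1000)
k = 0.049295 / (68.345 / 1000)
k = 0.72127 W/(m*K)


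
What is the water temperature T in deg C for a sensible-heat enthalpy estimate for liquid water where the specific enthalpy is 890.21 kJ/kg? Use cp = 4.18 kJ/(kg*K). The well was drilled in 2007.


T = h / cp
T = 890.21 / 4.18
T = 212.97 deg C


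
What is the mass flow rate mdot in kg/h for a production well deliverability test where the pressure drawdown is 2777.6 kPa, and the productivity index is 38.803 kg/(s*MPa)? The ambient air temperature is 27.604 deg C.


mdot = PI * dP / 1000
mdot = 38.803 * 2777.6 / 1000
mdot = 107.7792 kg/s
Convert: 107.7792 kg/s * 3600.0 = 3.8801e+05 kg/h
mdot = 3.8801e+05 kg/h


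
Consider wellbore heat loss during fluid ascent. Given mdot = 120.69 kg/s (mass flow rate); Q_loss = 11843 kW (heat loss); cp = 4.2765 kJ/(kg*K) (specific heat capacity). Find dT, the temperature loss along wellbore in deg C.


dT = Q_loss / (mdot * cp)
dT = 11843 / (120.69 * 4.2765)
dT = 22.94573 K
Convert (temperature difference, 1 K = 1 deg C): 22.94573 K = 22.94573 deg C
dT = 22.946 deg C


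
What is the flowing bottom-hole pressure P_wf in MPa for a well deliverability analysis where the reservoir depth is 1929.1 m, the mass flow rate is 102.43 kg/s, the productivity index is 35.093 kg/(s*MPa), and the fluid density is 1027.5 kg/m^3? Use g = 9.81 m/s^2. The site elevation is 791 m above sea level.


Step 1: P_i = rho*g*h/1e6 = 1027.5*9.81*1929.1/1e6 = 19.44489 MPa
Step 2: P_wf = P_i - mdot/PI = 19.44489 - 102.43/35.093 = 16.526 MPa
P_wf = 16.526 MPa


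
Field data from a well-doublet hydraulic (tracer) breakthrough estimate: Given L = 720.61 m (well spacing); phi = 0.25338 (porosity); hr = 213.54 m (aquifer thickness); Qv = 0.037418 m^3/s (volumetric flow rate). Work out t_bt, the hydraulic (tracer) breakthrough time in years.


t_bt = pi * hr * phi * L^2 / (3 * Qv) / (365.25*86400)
t_bt = pi * 213.54 * 0.25338 * 720.61^2 / (3 * 0.037418) / (365.25*86400)
t_bt = 24.917 years


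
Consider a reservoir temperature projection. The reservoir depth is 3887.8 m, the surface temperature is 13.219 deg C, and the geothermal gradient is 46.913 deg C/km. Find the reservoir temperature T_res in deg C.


T_res = T_surf + grad * d / 1000
T_res = 13.219 + 46.913 * 3887.8 / 1000
T_res = 195.61 deg C


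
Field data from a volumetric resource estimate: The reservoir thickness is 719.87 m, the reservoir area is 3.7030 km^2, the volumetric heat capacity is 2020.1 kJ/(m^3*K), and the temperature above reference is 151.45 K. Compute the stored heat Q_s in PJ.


Step 1: Vr = A*1e6*hr = 3.703*1e6*719.87 = 2.665679e+09 m^3
Step 2: Q_s = Vr*rhoc*dT/1e12 = 2.665679e+09*2020.1*151.45/1e12 = 815.55 PJ
Q_s = 815.55 PJ


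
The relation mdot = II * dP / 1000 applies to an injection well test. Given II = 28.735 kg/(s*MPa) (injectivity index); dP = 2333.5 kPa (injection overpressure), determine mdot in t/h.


mdot = II * dP / 1000
mdot = 28.735 * 2333.5 / 1000
mdot = 67.05312 kg/s
Convert: 67.05312 kg/s * 3.6 = 241.39 t/h
mdot = 241.39 t/h


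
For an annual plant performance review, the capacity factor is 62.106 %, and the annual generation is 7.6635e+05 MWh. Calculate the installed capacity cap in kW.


cap = E_a / (CF/100 * 8760)
cap = 7.6635e+05 / (62.106/100 * 8760)
cap = 140.8606 MW
Convert: 140.8606 MW * 1000.0 = 1.4086e+05 kW
cap = 1.4086e+05 kW


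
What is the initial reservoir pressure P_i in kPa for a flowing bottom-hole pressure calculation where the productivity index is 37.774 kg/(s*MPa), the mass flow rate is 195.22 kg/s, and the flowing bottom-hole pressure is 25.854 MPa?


P_i = P_wf + mdot / PI
P_i = 25.854 + 195.22 / 37.774
P_i = 31.02211 MPa
Convert: 31.02211 MPa * 1000.0 = 31022 kPa
P_i = 31022 kPa


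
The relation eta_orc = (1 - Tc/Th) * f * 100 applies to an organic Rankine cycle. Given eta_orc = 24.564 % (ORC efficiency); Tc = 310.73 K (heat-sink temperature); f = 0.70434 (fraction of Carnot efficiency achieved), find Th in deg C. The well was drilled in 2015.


Th = Tc / (1 - (eta_orc/100)/f)
Th = 310.73 / (1 - (24.564/100)/0.70434)
Th = 477.1301 K
Convert to deg C: 477.1301 - 273.15 = 203.98 deg C
Th = 203.98 deg C


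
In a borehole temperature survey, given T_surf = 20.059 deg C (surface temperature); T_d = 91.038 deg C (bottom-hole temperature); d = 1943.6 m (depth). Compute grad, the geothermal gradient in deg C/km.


grad = (T_d - T_surf) / d * 1000
grad = (91.038 - 20.059) / 1943.6 * 1000
grad = 36.519 deg C/km


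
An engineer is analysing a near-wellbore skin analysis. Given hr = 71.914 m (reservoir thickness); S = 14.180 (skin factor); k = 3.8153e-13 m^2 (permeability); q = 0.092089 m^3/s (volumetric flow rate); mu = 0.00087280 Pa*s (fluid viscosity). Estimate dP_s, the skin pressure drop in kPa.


dP_s = S * q * mu / (2*pi*k*hr) / 1000
dP_s = 14.180 * 0.092089 * 0.00087280 / (2*pi*3.8153e-13*71.914) / 1000
dP_s = 6611.1 kPa


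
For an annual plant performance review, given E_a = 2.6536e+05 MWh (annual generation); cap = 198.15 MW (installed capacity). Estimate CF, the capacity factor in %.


CF = E_a / (cap * 8760) * 100
CF = 2.6536e+05 / (198.15 * 8760) * 100
CF = 15.288 %


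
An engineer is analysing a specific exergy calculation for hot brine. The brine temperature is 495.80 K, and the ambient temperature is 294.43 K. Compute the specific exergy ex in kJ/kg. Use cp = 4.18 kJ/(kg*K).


ex = cp * ((T_b - T_0) - T_0 * ln(T_b/T_0))
ex = 4.18 * ((495.80 - 294.43) - 294.43 * ln(495.80/294.43))
ex = 200.36 kJ/kg


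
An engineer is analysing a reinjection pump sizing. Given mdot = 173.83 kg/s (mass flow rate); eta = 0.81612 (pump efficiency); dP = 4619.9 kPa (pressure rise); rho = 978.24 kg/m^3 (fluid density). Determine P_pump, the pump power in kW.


P_pump = mdot * dP / (rho * eta)
P_pump = 173.83 * 4619.9 / (978.24 * 0.81612)
P_pump = 1005.9 kW


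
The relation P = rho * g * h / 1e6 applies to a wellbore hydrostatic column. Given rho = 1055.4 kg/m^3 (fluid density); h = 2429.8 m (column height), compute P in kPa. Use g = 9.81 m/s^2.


P = rho * g * h / 1e6
P = 1055.4 * 9.81 * 2429.8 / 1e6
P = 25.15687 MPa
Convert: 25.15687 MPa * 1000.0 = 25157 kPa
P = 25157 kPa


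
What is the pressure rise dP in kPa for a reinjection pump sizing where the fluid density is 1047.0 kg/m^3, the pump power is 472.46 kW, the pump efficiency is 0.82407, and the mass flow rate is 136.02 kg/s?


dP = P_pump * rho * eta / mdot
dP = 472.46 * 1047.0 * 0.82407 / 136.02
dP = 2996.9 kPa


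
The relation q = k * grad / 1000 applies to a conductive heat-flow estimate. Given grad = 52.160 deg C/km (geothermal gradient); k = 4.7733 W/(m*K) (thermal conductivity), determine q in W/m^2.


q = k * grad / 1000
q = 4.7733 * 52.160 / 1000
q = 0.24898 W/m^2


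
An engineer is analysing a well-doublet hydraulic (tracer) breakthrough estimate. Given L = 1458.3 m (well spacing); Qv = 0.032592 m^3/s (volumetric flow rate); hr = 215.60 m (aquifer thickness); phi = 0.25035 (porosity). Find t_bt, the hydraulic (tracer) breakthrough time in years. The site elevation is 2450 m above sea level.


t_bt = pi * hr * phi * L^2 / (3 * Qv) / (365.25*86400)
t_bt = pi * 215.60 * 0.25035 * 1458.3^2 / (3 * 0.032592) / (365.25*86400)
t_bt = 116.87 years


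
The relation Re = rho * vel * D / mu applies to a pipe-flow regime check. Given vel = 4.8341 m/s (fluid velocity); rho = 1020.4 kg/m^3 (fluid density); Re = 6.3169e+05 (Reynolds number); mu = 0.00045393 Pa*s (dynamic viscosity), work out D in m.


D = Re * mu / (rho * vel)
D = 6.3169e+05 * 0.00045393 / (1020.4 * 4.8341)
D = 0.058131 m


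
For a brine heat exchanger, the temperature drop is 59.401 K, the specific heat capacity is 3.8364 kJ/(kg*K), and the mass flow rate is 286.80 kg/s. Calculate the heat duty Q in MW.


Q = mdot * cp * dT / 1000
Q = 286.80 * 3.8364 * 59.401 / 1000
Q = 65.358 MW


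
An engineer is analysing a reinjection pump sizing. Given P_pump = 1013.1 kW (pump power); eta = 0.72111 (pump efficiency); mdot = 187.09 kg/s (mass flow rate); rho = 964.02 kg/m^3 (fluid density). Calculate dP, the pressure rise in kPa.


dP = P_pump * rho * eta / mdot
dP = 1013.1 * 964.02 * 0.72111 / 187.09
dP = 3764.3 kPa


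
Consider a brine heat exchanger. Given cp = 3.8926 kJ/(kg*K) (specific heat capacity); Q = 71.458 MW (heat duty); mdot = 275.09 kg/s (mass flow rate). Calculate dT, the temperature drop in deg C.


dT = Q * 1000 / (mdot * cp)
dT = 71.458 * 1000 / (275.09 * 3.8926)
dT = 66.73233 K
Convert (temperature difference, 1 K = 1 deg C): 66.73233 K = 66.73233 deg C
dT = 66.732 deg C


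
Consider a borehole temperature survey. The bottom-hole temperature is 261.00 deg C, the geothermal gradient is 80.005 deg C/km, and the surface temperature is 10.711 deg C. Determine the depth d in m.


d = (T_d - T_surf) / grad * 1000
d = (261.00 - 10.711) / 80.005 * 1000
d = 3128.4 m


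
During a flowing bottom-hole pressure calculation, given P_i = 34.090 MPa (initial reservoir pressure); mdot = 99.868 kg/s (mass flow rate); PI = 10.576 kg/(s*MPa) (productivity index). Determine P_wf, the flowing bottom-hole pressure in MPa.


P_wf = P_i - mdot / PI
P_wf = 34.090 - 99.868 / 10.576
P_wf = 24.647 MPa


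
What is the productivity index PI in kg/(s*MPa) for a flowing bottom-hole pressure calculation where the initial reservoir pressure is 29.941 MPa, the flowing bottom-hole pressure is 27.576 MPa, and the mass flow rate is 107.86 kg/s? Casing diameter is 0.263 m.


PI = mdot / (P_i - P_wf)
PI = 107.86 / (29.941 - 27.576)
PI = 45.607 kg/(s*MPa)


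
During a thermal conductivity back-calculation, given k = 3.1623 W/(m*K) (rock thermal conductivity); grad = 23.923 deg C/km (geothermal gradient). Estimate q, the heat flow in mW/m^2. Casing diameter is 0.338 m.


q = k * grad / 1000
q = 3.1623 * 23.923 / 1000
q = 0.07565170 W/m^2
Convert: 0.07565170 W/m^2 * 1000.0 = 75.652 mW/m^2
q = 75.652 mW/m^2


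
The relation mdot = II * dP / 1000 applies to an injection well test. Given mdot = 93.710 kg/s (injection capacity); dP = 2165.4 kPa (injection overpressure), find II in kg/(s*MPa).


II = mdot * 1000 / dP
II = 93.710 * 1000 / 2165.4
II = 43.276 kg/(s*MPa)


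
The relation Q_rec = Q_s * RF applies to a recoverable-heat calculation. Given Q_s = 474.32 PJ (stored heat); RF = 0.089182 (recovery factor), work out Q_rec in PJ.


Q_rec = Q_s * RF
Q_rec = 474.32 * 0.089182
Q_rec = 42.301 PJ


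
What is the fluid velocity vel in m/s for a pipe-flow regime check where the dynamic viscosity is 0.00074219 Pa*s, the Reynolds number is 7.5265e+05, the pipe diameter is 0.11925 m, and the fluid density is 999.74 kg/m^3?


vel = Re * mu / (rho * D)
vel = 7.5265e+05 * 0.00074219 / (999.74 * 0.11925)
vel = 4.6856 m/s


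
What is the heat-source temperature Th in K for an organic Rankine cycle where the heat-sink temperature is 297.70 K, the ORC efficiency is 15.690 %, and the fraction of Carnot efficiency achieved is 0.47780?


Th = Tc / (1 - (eta_orc/100)/f)
Th = 297.70 / (1 - (15.690/100)/0.47780)
Th = 443.26 K


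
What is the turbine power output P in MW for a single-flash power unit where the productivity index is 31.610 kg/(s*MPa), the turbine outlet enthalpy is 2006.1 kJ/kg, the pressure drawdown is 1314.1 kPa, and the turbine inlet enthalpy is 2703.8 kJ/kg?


Step 1: mdot = PI * dP / 1000 = 31.61 * 1314.1 / 1000 = 41.53870 kg/s
Step 2: P = mdot*(h_in - h_out)/1000 = 41.53870*(2703.8 - 2006.1)/1000 = 28.982 MW
P = 28.982 MW


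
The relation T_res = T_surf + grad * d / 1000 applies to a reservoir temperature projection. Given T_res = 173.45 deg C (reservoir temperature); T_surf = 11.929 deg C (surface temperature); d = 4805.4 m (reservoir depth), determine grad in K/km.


grad = (T_res - T_surf) / d * 1000
grad = (173.45 - 11.929) / 4805.4 * 1000
grad = 33.61239 deg C/km
Convert: 33.61239 deg C/km * 1.0 = 33.612 K/km
grad = 33.612 K/km


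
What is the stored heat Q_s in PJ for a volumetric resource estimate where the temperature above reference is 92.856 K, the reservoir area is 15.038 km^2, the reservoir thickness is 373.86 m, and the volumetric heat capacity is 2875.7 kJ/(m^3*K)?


Step 1: Vr = A*1e6*hr = 15.038*1e6*373.86 = 5.622107e+09 m^3
Step 2: Q_s = Vr*rhoc*dT/1e12 = 5.622107e+09*2875.7*92.856/1e12 = 1501.2 PJ
Q_s = 1501.2 PJ


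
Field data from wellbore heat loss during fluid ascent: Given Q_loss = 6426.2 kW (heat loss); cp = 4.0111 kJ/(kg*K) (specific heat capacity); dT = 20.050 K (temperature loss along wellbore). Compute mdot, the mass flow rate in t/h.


mdot = Q_loss / (cp * dT)
mdot = 6426.2 / (4.0111 * 20.050)
mdot = 79.90544 kg/s
Convert: 79.90544 kg/s * 3.6 = 287.66 t/h
mdot = 287.66 t/h


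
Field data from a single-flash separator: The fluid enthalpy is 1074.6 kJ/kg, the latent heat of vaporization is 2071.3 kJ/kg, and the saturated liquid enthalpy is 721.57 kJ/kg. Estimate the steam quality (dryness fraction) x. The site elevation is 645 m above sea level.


x = (h - hf) / hfg
x = (1074.6 - 721.57) / 2071.3
x = 0.17044


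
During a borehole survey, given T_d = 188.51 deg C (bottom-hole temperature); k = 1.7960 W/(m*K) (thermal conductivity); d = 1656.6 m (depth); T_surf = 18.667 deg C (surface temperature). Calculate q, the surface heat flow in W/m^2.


Step 1: grad = (T_d - T_surf)/d * 1000 = (188.51 - 18.667)/1656.6 * 1000 = 102.5251 deg C/km
Step 2: q = k * grad / 1000 = 1.796 * 102.5251 / 1000 = 0.18414 W/m^2
q = 0.18414 W/m^2


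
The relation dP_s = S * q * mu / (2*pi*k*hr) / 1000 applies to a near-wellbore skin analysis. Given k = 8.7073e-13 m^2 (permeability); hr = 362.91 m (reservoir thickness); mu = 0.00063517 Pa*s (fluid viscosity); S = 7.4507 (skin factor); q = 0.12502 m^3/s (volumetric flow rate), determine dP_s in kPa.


dP_s = S * q * mu / (2*pi*k*hr) / 1000
dP_s = 7.4507 * 0.12502 * 0.00063517 / (2*pi*8.7073e-13*362.91) / 1000
dP_s = 297.99 kPa


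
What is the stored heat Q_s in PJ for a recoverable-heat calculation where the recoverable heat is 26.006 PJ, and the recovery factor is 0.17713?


Q_s = Q_rec / RF
Q_s = 26.006 / 0.17713
Q_s = 146.82 PJ


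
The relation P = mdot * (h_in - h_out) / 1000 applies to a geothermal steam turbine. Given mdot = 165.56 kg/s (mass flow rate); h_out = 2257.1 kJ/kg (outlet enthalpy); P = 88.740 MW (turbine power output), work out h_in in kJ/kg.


h_in = h_out + P * 1000 / mdot
h_in = 2257.1 + 88.740 * 1000 / 165.56
h_in = 2793.1 kJ/kg


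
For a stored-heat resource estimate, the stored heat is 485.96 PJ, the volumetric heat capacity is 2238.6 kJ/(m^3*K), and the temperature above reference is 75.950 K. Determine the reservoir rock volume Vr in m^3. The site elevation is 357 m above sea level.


Vr = Q_s * 1e12 / (rhoc * dT)
Vr = 485.96 * 1e12 / (2238.6 * 75.950)
Vr = 2.8582e+09 m^3


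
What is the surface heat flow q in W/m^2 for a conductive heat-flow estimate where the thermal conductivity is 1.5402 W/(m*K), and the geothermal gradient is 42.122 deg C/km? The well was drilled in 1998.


q = k * grad / 1000
q = 1.5402 * 42.122 / 1000
q = 0.064876 W/m^2


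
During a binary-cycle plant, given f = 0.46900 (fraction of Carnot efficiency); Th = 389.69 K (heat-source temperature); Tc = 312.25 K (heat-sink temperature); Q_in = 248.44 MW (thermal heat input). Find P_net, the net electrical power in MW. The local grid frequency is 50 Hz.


Step 1: eta = (1 - Tc/Th)*f = (1 - 312.25/389.69)*0.469 = 0.09320065
Step 2: P_net = eta * Q_in = 0.09320065 * 248.44 = 23.155 MW
P_net = 23.155 MW


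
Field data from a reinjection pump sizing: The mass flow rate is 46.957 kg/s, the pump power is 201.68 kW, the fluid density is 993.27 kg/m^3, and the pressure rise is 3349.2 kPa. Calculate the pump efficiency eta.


eta = mdot * dP / (rho * P_pump)
eta = 46.957 * 3349.2 / (993.27 * 201.68)
eta = 0.78508


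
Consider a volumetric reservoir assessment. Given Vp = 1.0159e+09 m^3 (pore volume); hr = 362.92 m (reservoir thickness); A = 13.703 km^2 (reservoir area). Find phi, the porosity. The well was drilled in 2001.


phi = Vp / (A * 1e6 * hr)
phi = 1.0159e+09 / (13.703 * 1e6 * 362.92)
phi = 0.20428


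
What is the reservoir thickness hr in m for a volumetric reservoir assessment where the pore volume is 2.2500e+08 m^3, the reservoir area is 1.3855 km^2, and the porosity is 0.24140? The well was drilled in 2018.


hr = Vp / (A * 1e6 * phi)
hr = 2.2500e+08 / (1.3855 * 1e6 * 0.24140)
hr = 672.73 m
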